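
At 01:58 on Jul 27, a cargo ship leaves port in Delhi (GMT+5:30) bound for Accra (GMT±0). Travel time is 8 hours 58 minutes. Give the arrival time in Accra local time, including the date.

Convert departure to UTC: 01:58 − 5:30 = 20:28 UTC on Jul 26.
Add 8 hours and 58 minutes travel time → 05:26 UTC (Jul 27).
Accra is UTC+0, so local arrival is the same: 05:26 on Jul 27.

05:26 on Jul 27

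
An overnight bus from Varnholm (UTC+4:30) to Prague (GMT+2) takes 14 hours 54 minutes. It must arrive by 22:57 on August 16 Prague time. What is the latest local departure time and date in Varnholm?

Target arrival in UTC: 22:57 − 2:00 = 20:57 on Aug 16.
Subtract 14 hours 54 minutes → departure 06:03 UTC on Aug 16.
Varnholm is UTC+4:30: 06:03 + 4:30 = 10:33 on Aug 16.

10:33 on August 16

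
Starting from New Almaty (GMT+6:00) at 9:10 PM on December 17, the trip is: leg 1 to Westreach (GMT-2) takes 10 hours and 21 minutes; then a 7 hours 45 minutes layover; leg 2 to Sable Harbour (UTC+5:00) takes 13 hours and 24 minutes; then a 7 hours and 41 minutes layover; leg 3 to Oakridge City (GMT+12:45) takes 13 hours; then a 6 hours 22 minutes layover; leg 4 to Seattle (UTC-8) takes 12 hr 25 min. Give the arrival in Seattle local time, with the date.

Convert departure to UTC: 9:10 PM − 6:00 = 3:10 PM UTC on Dec 17.
Add 10 hours 21 minutes leg 1 → 1:31 AM UTC (Dec 18).
Add 7 hours and 45 minutes layover in Westreach → 9:16 AM UTC.
Add 13 hours 24 minutes leg 2 → 10:40 PM UTC.
Add 7 hours and 41 minutes layover in Sable Harbour → 6:21 AM UTC (Dec 19).
Add 13 hours leg 3 → 7:21 PM UTC.
Add 6 hours and 22 minutes layover in Oakridge City → 1:43 AM UTC (Dec 20).
Add 12 hours 25 minutes leg 4 → 2:08 PM UTC.
Seattle is UTC−8:00, so local arrival = 2:08 PM − 8:00 = 6:08 AM on Dec 20.

6:08 AM on Dec 20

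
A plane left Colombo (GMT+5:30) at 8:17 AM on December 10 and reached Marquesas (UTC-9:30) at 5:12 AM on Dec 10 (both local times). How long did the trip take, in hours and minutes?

11 hours 55 minutes

Marquesas is 15:00 behind Colombo.
Clock-face elapsed time (ignoring zones) is −3 hours 5 minutes.
Actual elapsed = −3 hours 5 minutes + 15:00 = 11 hours 55 minutes.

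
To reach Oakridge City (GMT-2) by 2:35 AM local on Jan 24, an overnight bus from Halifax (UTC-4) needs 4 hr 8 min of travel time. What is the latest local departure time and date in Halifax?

Target arrival in UTC: 2:35 AM + 2:00 = 4:35 AM on Jan 24.
Subtract 4 hours 8 minutes → departure 12:27 AM UTC on Jan 24.
Halifax is UTC−4:00: 12:27 AM − 4:00 = 8:27 PM on Jan 23.

8:27 PM on January 23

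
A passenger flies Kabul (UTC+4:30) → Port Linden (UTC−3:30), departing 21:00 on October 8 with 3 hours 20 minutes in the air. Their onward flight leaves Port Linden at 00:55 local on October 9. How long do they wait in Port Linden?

Convert departure to UTC: 21:00 − 4:30 = 16:30 UTC on Oct 8.
Add 3 hours and 20 minutes flight time → 19:50 UTC.
Port Linden is UTC−3:30, so local arrival = 19:50 − 3:30 = 16:20 on Oct 8.
Layover = 00:55 − 16:20 (+1 day) = 8 hours 35 minutes.

8 hours 35 minutes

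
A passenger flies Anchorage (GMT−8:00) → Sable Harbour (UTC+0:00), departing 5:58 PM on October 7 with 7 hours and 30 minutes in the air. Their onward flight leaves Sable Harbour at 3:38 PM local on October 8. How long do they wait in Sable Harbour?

6 hours 10 minutes

Convert departure to UTC: 5:58 PM + 8:00 = 1:58 AM UTC on Oct 8.
Add 7 hours 30 minutes flight time → 9:28 AM UTC.
Sable Harbour is UTC+0, so local arrival is the same: 9:28 AM on Oct 8.
Layover = 3:38 PM − 9:28 AM = 6 hours 10 minutes.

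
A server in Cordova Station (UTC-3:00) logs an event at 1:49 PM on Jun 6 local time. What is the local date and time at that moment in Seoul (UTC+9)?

1:49 AM on June 7

In UTC: 1:49 PM + 3:00 = 4:49 PM on Jun 6.
Seoul is UTC+9:00: 4:49 PM + 9:00 = 1:49 AM on Jun 7.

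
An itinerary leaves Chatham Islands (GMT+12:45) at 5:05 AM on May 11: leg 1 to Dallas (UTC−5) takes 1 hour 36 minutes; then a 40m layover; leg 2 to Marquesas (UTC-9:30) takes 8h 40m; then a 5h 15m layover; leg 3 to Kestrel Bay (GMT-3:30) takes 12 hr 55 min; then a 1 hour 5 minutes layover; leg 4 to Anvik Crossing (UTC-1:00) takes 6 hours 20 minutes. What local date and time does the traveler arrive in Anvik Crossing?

3:51 AM on May 12

Convert departure to UTC: 5:05 AM − 12:45 = 4:20 PM UTC on May 10.
Add 1 hour 36 minutes leg 1 → 5:56 PM UTC.
Add 40 minutes layover in Dallas → 6:36 PM UTC.
Add 8 hours 40 minutes leg 2 → 3:16 AM UTC (May 11).
Add 5 hours and 15 minutes layover in Marquesas → 8:31 AM UTC.
Add 12 hours 55 minutes leg 3 → 9:26 PM UTC.
Add 1 hour 5 minutes layover in Kestrel Bay → 10:31 PM UTC.
Add 6 hours 20 minutes leg 4 → 4:51 AM UTC (May 12).
Anvik Crossing is UTC−1:00, so local arrival = 4:51 AM − 1:00 = 3:51 AM on May 12.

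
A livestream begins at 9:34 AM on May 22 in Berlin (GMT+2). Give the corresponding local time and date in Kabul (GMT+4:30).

12:04 PM on May 22

In UTC: 9:34 AM − 2:00 = 7:34 AM on May 22.
Kabul is UTC+4:30: 7:34 AM + 4:30 = 12:04 PM on May 22.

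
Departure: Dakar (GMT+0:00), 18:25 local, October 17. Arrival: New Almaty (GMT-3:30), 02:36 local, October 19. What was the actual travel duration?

35 hours 41 minutes

Departure is already UTC: 18:25 on Oct 17.
Arrival in UTC: 02:36 + 3:30 = 06:06 on Oct 19.
Elapsed = 06:06 − 18:25 (+2 days) = 35 hours 41 minutes.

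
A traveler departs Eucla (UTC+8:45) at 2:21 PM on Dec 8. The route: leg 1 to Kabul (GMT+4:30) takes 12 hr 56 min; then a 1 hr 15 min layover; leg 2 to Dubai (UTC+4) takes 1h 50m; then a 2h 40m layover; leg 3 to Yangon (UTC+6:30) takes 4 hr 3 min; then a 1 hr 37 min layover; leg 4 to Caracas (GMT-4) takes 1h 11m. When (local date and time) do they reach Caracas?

3:08 AM on December 9

Convert departure to UTC: 2:21 PM − 8:45 = 5:36 AM UTC on Dec 8.
Add 12 hours 56 minutes leg 1 → 6:32 PM UTC.
Add 1 hour and 15 minutes layover in Kabul → 7:47 PM UTC.
Add 1 hour and 50 minutes leg 2 → 9:37 PM UTC.
Add 2 hours and 40 minutes layover in Dubai → 12:17 AM UTC (Dec 9).
Add 4 hours 3 minutes leg 3 → 4:20 AM UTC.
Add 1 hour 37 minutes layover in Yangon → 5:57 AM UTC.
Add 1 hour 11 minutes leg 4 → 7:08 AM UTC.
Caracas is UTC−4:00, so local arrival = 7:08 AM − 4:00 = 3:08 AM on Dec 9.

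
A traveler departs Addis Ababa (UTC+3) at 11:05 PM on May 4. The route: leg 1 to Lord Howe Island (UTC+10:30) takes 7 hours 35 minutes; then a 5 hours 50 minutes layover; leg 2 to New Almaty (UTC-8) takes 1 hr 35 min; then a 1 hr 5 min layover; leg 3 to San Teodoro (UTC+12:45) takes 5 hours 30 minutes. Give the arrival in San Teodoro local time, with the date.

6:25 AM on May 6

Convert departure to UTC: 11:05 PM − 3:00 = 8:05 PM UTC on May 4.
Add 7 hours 35 minutes leg 1 → 3:40 AM UTC (May 5).
Add 5 hours and 50 minutes layover in Lord Howe Island → 9:30 AM UTC.
Add 1 hour and 35 minutes leg 2 → 11:05 AM UTC.
Add 1 hour 5 minutes layover in New Almaty → 12:10 PM UTC.
Add 5 hours 30 minutes leg 3 → 5:40 PM UTC.
San Teodoro is UTC+12:45, so local arrival = 5:40 PM + 12:45 = 6:25 AM on May 6.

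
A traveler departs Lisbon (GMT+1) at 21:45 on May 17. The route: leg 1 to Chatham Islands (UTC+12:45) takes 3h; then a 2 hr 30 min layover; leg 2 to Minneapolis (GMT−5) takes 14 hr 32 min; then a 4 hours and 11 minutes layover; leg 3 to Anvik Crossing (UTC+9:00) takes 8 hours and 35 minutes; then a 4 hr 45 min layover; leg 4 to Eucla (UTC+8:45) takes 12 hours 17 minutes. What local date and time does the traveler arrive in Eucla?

07:20 on May 20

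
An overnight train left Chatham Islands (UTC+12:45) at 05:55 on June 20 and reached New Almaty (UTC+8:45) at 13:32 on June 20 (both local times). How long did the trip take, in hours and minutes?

11 hours 37 minutes

Departure in UTC: 05:55 − 12:45 = 17:10 on Jun 19.
Arrival in UTC: 13:32 − 8:45 = 04:47 on Jun 20.
Elapsed = 04:47 − 17:10 (+1 day) = 11 hours 37 minutes.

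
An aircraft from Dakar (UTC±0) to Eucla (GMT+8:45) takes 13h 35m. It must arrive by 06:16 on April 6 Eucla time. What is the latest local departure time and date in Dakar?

07:56 on April 5

Target arrival in UTC: 06:16 − 8:45 = 21:31 on Apr 5.
Subtract 13 hours and 35 minutes → departure 07:56 UTC on Apr 5.
Dakar is UTC+0, so departure is 07:56 on Apr 5.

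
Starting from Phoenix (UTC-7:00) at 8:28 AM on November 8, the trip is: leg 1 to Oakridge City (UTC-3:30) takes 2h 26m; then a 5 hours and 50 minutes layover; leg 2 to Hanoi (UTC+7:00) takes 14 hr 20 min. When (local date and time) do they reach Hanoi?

Convert departure to UTC: 8:28 AM + 7:00 = 3:28 PM UTC on Nov 8.
Add 2 hours 26 minutes leg 1 → 5:54 PM UTC.
Add 5 hours 50 minutes layover in Oakridge City → 11:44 PM UTC.
Add 14 hours 20 minutes leg 2 → 2:04 PM UTC (Nov 9).
Hanoi is UTC+7:00, so local arrival = 2:04 PM + 7:00 = 9:04 PM on Nov 9.

9:04 PM on November 9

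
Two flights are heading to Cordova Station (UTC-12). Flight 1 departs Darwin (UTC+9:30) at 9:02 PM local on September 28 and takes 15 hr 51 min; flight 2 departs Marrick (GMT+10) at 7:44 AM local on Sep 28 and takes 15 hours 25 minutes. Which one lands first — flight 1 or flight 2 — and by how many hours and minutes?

Flight 1 in UTC: 9:02 PM − 9:30 = 11:32 AM on Sep 28.
+15 hours 51 minutes → arrive 3:23 AM UTC on Sep 29.
Flight 2 in UTC: 7:44 AM − 10:00 = 9:44 PM on Sep 27.
+15 hours 25 minutes → arrive 1:09 PM UTC on Sep 28.
Flight 2 lands earlier by 14 hours 14 minutes.

the second, by 14 hours 14 minutes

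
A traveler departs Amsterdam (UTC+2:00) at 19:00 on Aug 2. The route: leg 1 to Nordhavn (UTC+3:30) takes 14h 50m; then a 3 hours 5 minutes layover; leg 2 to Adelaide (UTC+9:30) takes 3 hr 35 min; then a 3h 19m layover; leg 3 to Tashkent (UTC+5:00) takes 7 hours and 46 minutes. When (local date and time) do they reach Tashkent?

06:35 on August 4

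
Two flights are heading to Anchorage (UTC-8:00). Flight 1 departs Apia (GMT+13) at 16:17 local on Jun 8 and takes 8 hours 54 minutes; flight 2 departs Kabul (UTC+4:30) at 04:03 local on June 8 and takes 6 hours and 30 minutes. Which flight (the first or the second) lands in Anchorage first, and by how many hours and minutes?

Flight 1 in UTC: 16:17 − 13:00 = 03:17 on Jun 8.
+8 hours and 54 minutes → arrive 12:11 UTC on Jun 8.
Flight 2 in UTC: 04:03 − 4:30 = 23:33 on Jun 7.
+6 hours and 30 minutes → arrive 06:03 UTC on Jun 8.
Flight 2 lands earlier by 6 hours 8 minutes.

the second, by 6 hours 8 minutes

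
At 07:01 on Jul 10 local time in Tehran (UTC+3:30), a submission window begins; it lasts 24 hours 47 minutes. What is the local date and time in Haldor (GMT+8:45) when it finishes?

13:03 on Jul 11

Convert start to UTC: 07:01 − 3:30 = 03:31 UTC on Jul 10.
Add 24 hours and 47 minutes duration → 04:18 UTC (Jul 11).
Haldor is UTC+8:45, so local end time = 04:18 + 8:45 = 13:03 on Jul 11.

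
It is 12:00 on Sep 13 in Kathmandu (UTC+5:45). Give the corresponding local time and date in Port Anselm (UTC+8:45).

15:00 on September 13

In UTC: 12:00 − 5:45 = 06:15 on Sep 13.
Port Anselm is UTC+8:45: 06:15 + 8:45 = 15:00 on Sep 13.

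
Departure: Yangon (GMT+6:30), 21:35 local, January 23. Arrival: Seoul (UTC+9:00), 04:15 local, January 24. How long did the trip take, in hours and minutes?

4 hours 10 minutes

Departure in UTC: 21:35 − 6:30 = 15:05 on Jan 23.
Arrival in UTC: 04:15 − 9:00 = 19:15 on Jan 23.
Elapsed = 19:15 − 15:05 = 4 hours 10 minutes.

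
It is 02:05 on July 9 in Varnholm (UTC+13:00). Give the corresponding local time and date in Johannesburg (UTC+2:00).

15:05 on Jul 8

In UTC: 02:05 − 13:00 = 13:05 on Jul 8.
Johannesburg is UTC+2:00: 13:05 + 2:00 = 15:05 on Jul 8.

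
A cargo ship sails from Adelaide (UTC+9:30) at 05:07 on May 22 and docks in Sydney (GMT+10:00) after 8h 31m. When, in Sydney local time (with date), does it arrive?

14:08 on May 22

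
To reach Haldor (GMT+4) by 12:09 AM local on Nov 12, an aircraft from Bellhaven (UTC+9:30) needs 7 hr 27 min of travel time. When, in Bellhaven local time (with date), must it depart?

10:12 PM on November 11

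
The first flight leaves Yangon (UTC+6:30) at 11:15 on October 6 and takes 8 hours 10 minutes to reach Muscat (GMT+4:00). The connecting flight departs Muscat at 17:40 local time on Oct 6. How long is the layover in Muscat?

Convert departure to UTC: 11:15 − 6:30 = 04:45 UTC on Oct 6.
Add 8 hours 10 minutes flight time → 12:55 UTC.
Muscat is UTC+4:00, so local arrival = 12:55 + 4:00 = 16:55 on Oct 6.
Layover = 17:40 − 16:55 = 45 minutes.

45 minutes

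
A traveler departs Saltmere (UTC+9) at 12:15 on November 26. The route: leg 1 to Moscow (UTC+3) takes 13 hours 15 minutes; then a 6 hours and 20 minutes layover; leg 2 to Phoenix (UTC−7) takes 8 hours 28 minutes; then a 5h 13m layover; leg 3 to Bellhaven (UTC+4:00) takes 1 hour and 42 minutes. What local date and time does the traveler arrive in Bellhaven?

18:13 on Nov 27

Convert departure to UTC: 12:15 − 9:00 = 03:15 UTC on Nov 26.
Add 13 hours 15 minutes leg 1 → 16:30 UTC.
Add 6 hours and 20 minutes layover in Moscow → 22:50 UTC.
Add 8 hours and 28 minutes leg 2 → 07:18 UTC (Nov 27).
Add 5 hours 13 minutes layover in Phoenix → 12:31 UTC.
Add 1 hour and 42 minutes leg 3 → 14:13 UTC.
Bellhaven is UTC+4:00, so local arrival = 14:13 + 4:00 = 18:13 on Nov 27.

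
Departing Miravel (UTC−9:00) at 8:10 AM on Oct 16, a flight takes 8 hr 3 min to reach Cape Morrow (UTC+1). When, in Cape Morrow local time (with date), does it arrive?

Convert departure to UTC: 8:10 AM + 9:00 = 5:10 PM UTC on Oct 16.
Add 8 hours 3 minutes travel time → 1:13 AM UTC (Oct 17).
Cape Morrow is UTC+1:00, so local arrival = 1:13 AM + 1:00 = 2:13 AM on Oct 17.

2:13 AM on October 17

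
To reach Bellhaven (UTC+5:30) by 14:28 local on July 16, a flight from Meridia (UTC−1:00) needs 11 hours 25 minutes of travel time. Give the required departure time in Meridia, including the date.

Target arrival in UTC: 14:28 − 5:30 = 08:58 on Jul 16.
Subtract 11 hours and 25 minutes → departure 21:33 UTC on Jul 15.
Meridia is UTC−1:00: 21:33 − 1:00 = 20:33 on Jul 15.

20:33 on July 15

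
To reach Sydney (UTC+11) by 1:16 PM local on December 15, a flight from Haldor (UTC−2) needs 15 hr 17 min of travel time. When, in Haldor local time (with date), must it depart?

8:59 AM on Dec 14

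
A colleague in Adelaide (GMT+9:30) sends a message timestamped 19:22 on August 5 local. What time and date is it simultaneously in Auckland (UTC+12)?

21:52 on August 5

In UTC: 19:22 − 9:30 = 09:52 on Aug 5.
Auckland is UTC+12:00: 09:52 + 12:00 = 21:52 on Aug 5.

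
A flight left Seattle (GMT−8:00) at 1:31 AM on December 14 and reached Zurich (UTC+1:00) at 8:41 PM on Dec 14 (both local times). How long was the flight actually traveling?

Departure in UTC: 1:31 AM + 8:00 = 9:31 AM on Dec 14.
Arrival in UTC: 8:41 PM − 1:00 = 7:41 PM on Dec 14.
Elapsed = 7:41 PM − 9:31 AM = 10 hours 10 minutes.

10 hours 10 minutes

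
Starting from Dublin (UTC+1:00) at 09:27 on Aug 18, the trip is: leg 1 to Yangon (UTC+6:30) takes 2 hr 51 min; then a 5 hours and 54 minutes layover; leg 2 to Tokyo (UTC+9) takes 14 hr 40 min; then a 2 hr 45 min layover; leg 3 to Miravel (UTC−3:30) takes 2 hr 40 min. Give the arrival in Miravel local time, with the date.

09:47 on Aug 19

Convert departure to UTC: 09:27 − 1:00 = 08:27 UTC on Aug 18.
Add 2 hours and 51 minutes leg 1 → 11:18 UTC.
Add 5 hours and 54 minutes layover in Yangon → 17:12 UTC.
Add 14 hours and 40 minutes leg 2 → 07:52 UTC (Aug 19).
Add 2 hours 45 minutes layover in Tokyo → 10:37 UTC.
Add 2 hours 40 minutes leg 3 → 13:17 UTC.
Miravel is UTC−3:30, so local arrival = 13:17 − 3:30 = 09:47 on Aug 19.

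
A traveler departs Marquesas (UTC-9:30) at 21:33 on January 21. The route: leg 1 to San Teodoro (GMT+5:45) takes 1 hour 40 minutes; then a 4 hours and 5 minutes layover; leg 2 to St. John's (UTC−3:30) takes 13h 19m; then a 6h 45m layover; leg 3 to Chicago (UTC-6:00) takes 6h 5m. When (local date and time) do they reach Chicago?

08:57 on January 23

Convert departure to UTC: 21:33 + 9:30 = 07:03 UTC on Jan 22.
Add 1 hour and 40 minutes leg 1 → 08:43 UTC.
Add 4 hours and 5 minutes layover in San Teodoro → 12:48 UTC.
Add 13 hours and 19 minutes leg 2 → 02:07 UTC (Jan 23).
Add 6 hours and 45 minutes layover in St. John's → 08:52 UTC.
Add 6 hours and 5 minutes leg 3 → 14:57 UTC.
Chicago is UTC−6:00, so local arrival = 14:57 − 6:00 = 08:57 on Jan 23.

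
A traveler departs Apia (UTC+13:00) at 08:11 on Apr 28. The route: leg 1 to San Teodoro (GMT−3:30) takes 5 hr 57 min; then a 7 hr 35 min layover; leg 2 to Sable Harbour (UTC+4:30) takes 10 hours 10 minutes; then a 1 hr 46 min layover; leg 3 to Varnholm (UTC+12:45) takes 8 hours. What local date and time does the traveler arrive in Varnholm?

17:24 on April 29

Convert departure to UTC: 08:11 − 13:00 = 19:11 UTC on Apr 27.
Add 5 hours and 57 minutes leg 1 → 01:08 UTC (Apr 28).
Add 7 hours and 35 minutes layover in San Teodoro → 08:43 UTC.
Add 10 hours 10 minutes leg 2 → 18:53 UTC.
Add 1 hour 46 minutes layover in Sable Harbour → 20:39 UTC.
Add 8 hours leg 3 → 04:39 UTC (Apr 29).
Varnholm is UTC+12:45, so local arrival = 04:39 + 12:45 = 17:24 on Apr 29.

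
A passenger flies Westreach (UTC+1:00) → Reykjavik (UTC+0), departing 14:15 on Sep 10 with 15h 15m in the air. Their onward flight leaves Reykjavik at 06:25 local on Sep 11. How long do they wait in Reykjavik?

Convert departure to UTC: 14:15 − 1:00 = 13:15 UTC on Sep 10.
Add 15 hours 15 minutes flight time → 04:30 UTC (Sep 11).
Reykjavik is UTC+0, so local arrival is the same: 04:30 on Sep 11.
Layover = 06:25 − 04:30 = 1 hour 55 minutes.

1 hour 55 minutes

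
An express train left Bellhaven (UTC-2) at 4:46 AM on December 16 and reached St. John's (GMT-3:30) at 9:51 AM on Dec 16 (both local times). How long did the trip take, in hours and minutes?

6 hours 35 minutes

Departure in UTC: 4:46 AM + 2:00 = 6:46 AM on Dec 16.
Arrival in UTC: 9:51 AM + 3:30 = 1:21 PM on Dec 16.
Elapsed = 1:21 PM − 6:46 AM = 6 hours 35 minutes.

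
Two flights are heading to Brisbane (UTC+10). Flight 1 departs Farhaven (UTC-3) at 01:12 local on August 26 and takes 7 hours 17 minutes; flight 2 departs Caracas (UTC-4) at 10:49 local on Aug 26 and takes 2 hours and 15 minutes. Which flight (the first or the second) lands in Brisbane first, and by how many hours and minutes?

the first, by 5 hours 35 minutes

Flight 1 in UTC: 01:12 + 3:00 = 04:12 on Aug 26.
+7 hours and 17 minutes → arrive 11:29 UTC on Aug 26.
Flight 2 in UTC: 10:49 + 4:00 = 14:49 on Aug 26.
+2 hours and 15 minutes → arrive 17:04 UTC on Aug 26.
Flight 1 lands earlier by 5 hours 35 minutes.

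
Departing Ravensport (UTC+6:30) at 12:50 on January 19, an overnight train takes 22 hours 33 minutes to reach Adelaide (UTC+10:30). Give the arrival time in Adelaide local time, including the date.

15:23 on January 20

Convert departure to UTC: 12:50 − 6:30 = 06:20 UTC on Jan 19.
Add 22 hours and 33 minutes travel time → 04:53 UTC (Jan 20).
Adelaide is UTC+10:30, so local arrival = 04:53 + 10:30 = 15:23 on Jan 20.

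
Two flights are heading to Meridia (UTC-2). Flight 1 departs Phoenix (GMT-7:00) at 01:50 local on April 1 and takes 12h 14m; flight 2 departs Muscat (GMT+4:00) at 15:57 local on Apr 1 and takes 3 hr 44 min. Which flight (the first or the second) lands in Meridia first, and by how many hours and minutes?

the second, by 5 hours 23 minutes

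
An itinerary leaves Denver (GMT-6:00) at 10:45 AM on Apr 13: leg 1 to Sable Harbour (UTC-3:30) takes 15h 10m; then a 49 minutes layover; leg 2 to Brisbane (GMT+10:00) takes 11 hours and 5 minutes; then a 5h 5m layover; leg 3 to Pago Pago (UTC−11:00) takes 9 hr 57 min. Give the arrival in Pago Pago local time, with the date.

Convert departure to UTC: 10:45 AM + 6:00 = 4:45 PM UTC on Apr 13.
Add 15 hours 10 minutes leg 1 → 7:55 AM UTC (Apr 14).
Add 49 minutes layover in Sable Harbour → 8:44 AM UTC.
Add 11 hours 5 minutes leg 2 → 7:49 PM UTC.
Add 5 hours and 5 minutes layover in Brisbane → 12:54 AM UTC (Apr 15).
Add 9 hours 57 minutes leg 3 → 10:51 AM UTC.
Pago Pago is UTC−11:00, so local arrival = 10:51 AM − 11:00 = 11:51 PM on Apr 14.

11:51 PM on April 14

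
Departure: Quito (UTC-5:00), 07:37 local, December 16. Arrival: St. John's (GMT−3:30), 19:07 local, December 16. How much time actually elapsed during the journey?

Departure in UTC: 07:37 + 5:00 = 12:37 on Dec 16.
Arrival in UTC: 19:07 + 3:30 = 22:37 on Dec 16.
Elapsed = 22:37 − 12:37 = 10 hours.

10 hours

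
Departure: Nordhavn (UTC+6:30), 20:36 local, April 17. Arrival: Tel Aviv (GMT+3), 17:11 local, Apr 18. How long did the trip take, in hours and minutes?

24 hours 5 minutes

Tel Aviv is 3:30 behind Nordhavn.
Clock-face elapsed time (ignoring zones) is 20 hours 35 minutes.
Actual elapsed = 20 hours 35 minutes + 3:30 = 24 hours 5 minutes.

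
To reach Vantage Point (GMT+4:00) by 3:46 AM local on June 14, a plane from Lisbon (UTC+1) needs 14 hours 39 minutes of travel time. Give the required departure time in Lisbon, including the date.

10:07 AM on Jun 13

Target arrival in UTC: 3:46 AM − 4:00 = 11:46 PM on Jun 13.
Subtract 14 hours and 39 minutes → departure 9:07 AM UTC on Jun 13.
Lisbon is UTC+1:00: 9:07 AM + 1:00 = 10:07 AM on Jun 13.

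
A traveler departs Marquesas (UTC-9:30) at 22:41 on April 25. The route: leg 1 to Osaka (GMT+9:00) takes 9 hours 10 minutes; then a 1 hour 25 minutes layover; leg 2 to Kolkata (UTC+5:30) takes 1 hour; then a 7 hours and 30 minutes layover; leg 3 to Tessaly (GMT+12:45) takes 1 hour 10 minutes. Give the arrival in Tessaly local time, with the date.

17:11 on April 27

Convert departure to UTC: 22:41 + 9:30 = 08:11 UTC on Apr 26.
Add 9 hours and 10 minutes leg 1 → 17:21 UTC.
Add 1 hour 25 minutes layover in Osaka → 18:46 UTC.
Add 1 hour leg 2 → 19:46 UTC.
Add 7 hours and 30 minutes layover in Kolkata → 03:16 UTC (Apr 27).
Add 1 hour and 10 minutes leg 3 → 04:26 UTC.
Tessaly is UTC+12:45, so local arrival = 04:26 + 12:45 = 17:11 on Apr 27.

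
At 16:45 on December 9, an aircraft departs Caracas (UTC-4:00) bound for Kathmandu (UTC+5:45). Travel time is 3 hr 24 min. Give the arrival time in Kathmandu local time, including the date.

05:54 on Dec 10

Kathmandu is 9:45 ahead of Caracas.
After 3 hours and 24 minutes it is 20:09 in Caracas.
Shift by the zone difference: 20:09 + 9:45 = 05:54 on Dec 10 in Kathmandu.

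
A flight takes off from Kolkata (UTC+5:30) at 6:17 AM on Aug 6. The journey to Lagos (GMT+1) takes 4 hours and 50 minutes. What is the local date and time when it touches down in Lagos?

6:37 AM on August 6

Convert departure to UTC: 6:17 AM − 5:30 = 12:47 AM UTC on Aug 6.
Add 4 hours and 50 minutes travel time → 5:37 AM UTC.
Lagos is UTC+1:00, so local arrival = 5:37 AM + 1:00 = 6:37 AM on Aug 6.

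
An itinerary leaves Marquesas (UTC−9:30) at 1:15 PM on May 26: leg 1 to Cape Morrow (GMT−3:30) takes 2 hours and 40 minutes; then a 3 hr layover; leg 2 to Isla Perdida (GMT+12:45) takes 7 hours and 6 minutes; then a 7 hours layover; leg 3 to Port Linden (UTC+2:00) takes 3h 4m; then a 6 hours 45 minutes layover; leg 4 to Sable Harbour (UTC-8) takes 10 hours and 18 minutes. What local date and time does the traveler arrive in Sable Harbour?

Convert departure to UTC: 1:15 PM + 9:30 = 10:45 PM UTC on May 26.
Add 2 hours and 40 minutes leg 1 → 1:25 AM UTC (May 27).
Add 3 hours layover in Cape Morrow → 4:25 AM UTC.
Add 7 hours 6 minutes leg 2 → 11:31 AM UTC.
Add 7 hours layover in Isla Perdida → 6:31 PM UTC.
Add 3 hours 4 minutes leg 3 → 9:35 PM UTC.
Add 6 hours and 45 minutes layover in Port Linden → 4:20 AM UTC (May 28).
Add 10 hours and 18 minutes leg 4 → 2:38 PM UTC.
Sable Harbour is UTC−8:00, so local arrival = 2:38 PM − 8:00 = 6:38 AM on May 28.

6:38 AM on May 28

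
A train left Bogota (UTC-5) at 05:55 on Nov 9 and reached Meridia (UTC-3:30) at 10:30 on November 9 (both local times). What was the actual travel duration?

3 hours 5 minutes

Departure in UTC: 05:55 + 5:00 = 10:55 on Nov 9.
Arrival in UTC: 10:30 + 3:30 = 14:00 on Nov 9.
Elapsed = 14:00 − 10:55 = 3 hours 5 minutes.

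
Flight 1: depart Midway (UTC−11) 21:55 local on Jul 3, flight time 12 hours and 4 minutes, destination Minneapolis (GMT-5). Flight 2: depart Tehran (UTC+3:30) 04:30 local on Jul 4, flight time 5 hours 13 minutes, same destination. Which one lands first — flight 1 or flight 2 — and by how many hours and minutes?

the second, by 14 hours 46 minutes

Flight 1 in UTC: 21:55 + 11:00 = 08:55 on Jul 4.
+12 hours and 4 minutes → arrive 20:59 UTC on Jul 4.
Flight 2 in UTC: 04:30 − 3:30 = 01:00 on Jul 4.
+5 hours and 13 minutes → arrive 06:13 UTC on Jul 4.
Flight 2 lands earlier by 14 hours 46 minutes.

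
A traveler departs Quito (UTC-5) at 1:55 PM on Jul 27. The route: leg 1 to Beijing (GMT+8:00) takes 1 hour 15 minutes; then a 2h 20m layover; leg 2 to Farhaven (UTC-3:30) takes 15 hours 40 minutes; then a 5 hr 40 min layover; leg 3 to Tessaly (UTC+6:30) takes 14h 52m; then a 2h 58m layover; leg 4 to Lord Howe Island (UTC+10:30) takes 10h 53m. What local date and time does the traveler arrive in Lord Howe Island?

11:03 AM on July 30

Convert departure to UTC: 1:55 PM + 5:00 = 6:55 PM UTC on Jul 27.
Add 1 hour and 15 minutes leg 1 → 8:10 PM UTC.
Add 2 hours and 20 minutes layover in Beijing → 10:30 PM UTC.
Add 15 hours and 40 minutes leg 2 → 2:10 PM UTC (Jul 28).
Add 5 hours 40 minutes layover in Farhaven → 7:50 PM UTC.
Add 14 hours and 52 minutes leg 3 → 10:42 AM UTC (Jul 29).
Add 2 hours 58 minutes layover in Tessaly → 1:40 PM UTC.
Add 10 hours and 53 minutes leg 4 → 12:33 AM UTC (Jul 30).
Lord Howe Island is UTC+10:30, so local arrival = 12:33 AM + 10:30 = 11:03 AM on Jul 30.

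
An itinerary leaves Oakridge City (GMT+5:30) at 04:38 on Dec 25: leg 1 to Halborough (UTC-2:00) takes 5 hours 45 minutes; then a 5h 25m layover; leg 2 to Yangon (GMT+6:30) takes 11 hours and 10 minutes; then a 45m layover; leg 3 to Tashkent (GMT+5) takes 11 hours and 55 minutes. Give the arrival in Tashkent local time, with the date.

Convert departure to UTC: 04:38 − 5:30 = 23:08 UTC on Dec 24.
Add 5 hours and 45 minutes leg 1 → 04:53 UTC (Dec 25).
Add 5 hours and 25 minutes layover in Halborough → 10:18 UTC.
Add 11 hours 10 minutes leg 2 → 21:28 UTC.
Add 45 minutes layover in Yangon → 22:13 UTC.
Add 11 hours 55 minutes leg 3 → 10:08 UTC (Dec 26).
Tashkent is UTC+5:00, so local arrival = 10:08 + 5:00 = 15:08 on Dec 26.

15:08 on Dec 26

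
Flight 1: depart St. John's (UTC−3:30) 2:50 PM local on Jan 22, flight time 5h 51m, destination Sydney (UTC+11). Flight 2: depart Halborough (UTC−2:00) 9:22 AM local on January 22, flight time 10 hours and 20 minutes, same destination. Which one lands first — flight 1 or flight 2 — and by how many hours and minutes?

Flight 1 in UTC: 2:50 PM + 3:30 = 6:20 PM on Jan 22.
+5 hours 51 minutes → arrive 12:11 AM UTC on Jan 23.
Flight 2 in UTC: 9:22 AM + 2:00 = 11:22 AM on Jan 22.
+10 hours 20 minutes → arrive 9:42 PM UTC on Jan 22.
Flight 2 lands earlier by 2 hours 29 minutes.

the second, by 2 hours 29 minutes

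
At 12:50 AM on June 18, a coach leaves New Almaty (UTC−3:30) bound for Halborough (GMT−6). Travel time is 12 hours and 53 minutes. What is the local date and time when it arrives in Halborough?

11:13 AM on June 18

Halborough is 2:30 behind New Almaty.
After 12 hours and 53 minutes it is 1:43 PM in New Almaty.
Shift by the zone difference: 1:43 PM − 2:30 = 11:13 AM on Jun 18 in Halborough.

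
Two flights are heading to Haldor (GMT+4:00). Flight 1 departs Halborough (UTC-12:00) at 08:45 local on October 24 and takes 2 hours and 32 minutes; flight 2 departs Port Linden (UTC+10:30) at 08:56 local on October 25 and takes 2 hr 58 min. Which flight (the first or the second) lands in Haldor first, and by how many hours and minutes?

the first, by 2 hours 7 minutes

Flight 1 in UTC: 08:45 + 12:00 = 20:45 on Oct 24.
+2 hours and 32 minutes → arrive 23:17 UTC on Oct 24.
Flight 2 in UTC: 08:56 − 10:30 = 22:26 on Oct 24.
+2 hours and 58 minutes → arrive 01:24 UTC on Oct 25.
Flight 1 lands earlier by 2 hours 7 minutes.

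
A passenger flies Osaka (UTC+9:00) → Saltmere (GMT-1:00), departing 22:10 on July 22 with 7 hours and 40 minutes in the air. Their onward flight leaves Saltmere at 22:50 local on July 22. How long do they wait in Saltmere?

Convert departure to UTC: 22:10 − 9:00 = 13:10 UTC on Jul 22.
Add 7 hours and 40 minutes flight time → 20:50 UTC.
Saltmere is UTC−1:00, so local arrival = 20:50 − 1:00 = 19:50 on Jul 22.
Layover = 22:50 − 19:50 = 3 hours.

3 hours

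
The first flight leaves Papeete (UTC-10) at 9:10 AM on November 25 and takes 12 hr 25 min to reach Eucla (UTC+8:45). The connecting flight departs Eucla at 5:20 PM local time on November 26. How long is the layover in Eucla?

1 hour

Convert departure to UTC: 9:10 AM + 10:00 = 7:10 PM UTC on Nov 25.
Add 12 hours 25 minutes flight time → 7:35 AM UTC (Nov 26).
Eucla is UTC+8:45, so local arrival = 7:35 AM + 8:45 = 4:20 PM on Nov 26.
Layover = 5:20 PM − 4:20 PM = 1 hour.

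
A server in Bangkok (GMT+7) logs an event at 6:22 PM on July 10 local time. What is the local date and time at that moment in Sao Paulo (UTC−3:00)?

Sao Paulo is 10:00 behind Bangkok.
Shift by the zone difference: 6:22 PM − 10:00 = 8:22 AM on Jul 10 in Sao Paulo.

8:22 AM on July 10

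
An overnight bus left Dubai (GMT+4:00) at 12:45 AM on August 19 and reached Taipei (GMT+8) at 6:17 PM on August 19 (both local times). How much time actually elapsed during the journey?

Departure in UTC: 12:45 AM − 4:00 = 8:45 PM on Aug 18.
Arrival in UTC: 6:17 PM − 8:00 = 10:17 AM on Aug 19.
Elapsed = 10:17 AM − 8:45 PM (+1 day) = 13 hours 32 minutes.

13 hours 32 minutes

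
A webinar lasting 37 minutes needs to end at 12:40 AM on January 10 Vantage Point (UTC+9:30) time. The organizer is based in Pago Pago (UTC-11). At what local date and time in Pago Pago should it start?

3:33 AM on Jan 9

Target end time in UTC: 12:40 AM − 9:30 = 3:10 PM on Jan 9.
Subtract 37 minutes → start 2:33 PM UTC on Jan 9.
Pago Pago is UTC−11:00: 2:33 PM − 11:00 = 3:33 AM on Jan 9.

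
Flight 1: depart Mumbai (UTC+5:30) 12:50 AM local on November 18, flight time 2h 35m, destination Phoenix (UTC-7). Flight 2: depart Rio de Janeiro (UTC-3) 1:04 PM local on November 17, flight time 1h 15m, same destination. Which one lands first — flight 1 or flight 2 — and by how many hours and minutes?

the second, by 4 hours 36 minutes

Flight 1 in UTC: 12:50 AM − 5:30 = 7:20 PM on Nov 17.
+2 hours and 35 minutes → arrive 9:55 PM UTC on Nov 17.
Flight 2 in UTC: 1:04 PM + 3:00 = 4:04 PM on Nov 17.
+1 hour and 15 minutes → arrive 5:19 PM UTC on Nov 17.
Flight 2 lands earlier by 4 hours 36 minutes.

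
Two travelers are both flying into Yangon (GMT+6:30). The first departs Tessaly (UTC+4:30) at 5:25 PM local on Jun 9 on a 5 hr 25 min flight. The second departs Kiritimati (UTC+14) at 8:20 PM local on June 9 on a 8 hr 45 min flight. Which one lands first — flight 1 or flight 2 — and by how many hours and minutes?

Flight 1 in UTC: 5:25 PM − 4:30 = 12:55 PM on Jun 9.
+5 hours and 25 minutes → arrive 6:20 PM UTC on Jun 9.
Flight 2 in UTC: 8:20 PM − 14:00 = 6:20 AM on Jun 9.
+8 hours and 45 minutes → arrive 3:05 PM UTC on Jun 9.
Flight 2 lands earlier by 3 hours 15 minutes.

the second, by 3 hours 15 minutes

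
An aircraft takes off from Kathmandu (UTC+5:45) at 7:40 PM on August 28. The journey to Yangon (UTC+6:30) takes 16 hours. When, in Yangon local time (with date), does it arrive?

12:25 PM on August 29

Convert departure to UTC: 7:40 PM − 5:45 = 1:55 PM UTC on Aug 28.
Add 16 hours travel time → 5:55 AM UTC (Aug 29).
Yangon is UTC+6:30, so local arrival = 5:55 AM + 6:30 = 12:25 PM on Aug 29.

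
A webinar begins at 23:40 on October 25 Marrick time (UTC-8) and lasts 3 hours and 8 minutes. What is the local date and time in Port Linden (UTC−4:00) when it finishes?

06:48 on Oct 26

Port Linden is 4:00 ahead of Marrick.
After 3 hours 8 minutes it is 02:48 (Oct 26) in Marrick.
Shift by the zone difference: 02:48 + 4:00 = 06:48 on Oct 26 in Port Linden.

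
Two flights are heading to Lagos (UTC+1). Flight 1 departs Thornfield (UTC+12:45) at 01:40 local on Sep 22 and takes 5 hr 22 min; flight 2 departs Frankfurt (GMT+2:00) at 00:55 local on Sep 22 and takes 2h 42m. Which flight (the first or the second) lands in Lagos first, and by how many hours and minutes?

the first, by 7 hours 20 minutes

Flight 1 in UTC: 01:40 − 12:45 = 12:55 on Sep 21.
+5 hours and 22 minutes → arrive 18:17 UTC on Sep 21.
Flight 2 in UTC: 00:55 − 2:00 = 22:55 on Sep 21.
+2 hours 42 minutes → arrive 01:37 UTC on Sep 22.
Flight 1 lands earlier by 7 hours 20 minutes.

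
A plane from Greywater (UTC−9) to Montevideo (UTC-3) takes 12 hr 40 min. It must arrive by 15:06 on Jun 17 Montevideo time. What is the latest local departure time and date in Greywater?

Target arrival in UTC: 15:06 + 3:00 = 18:06 on Jun 17.
Subtract 12 hours and 40 minutes → departure 05:26 UTC on Jun 17.
Greywater is UTC−9:00: 05:26 − 9:00 = 20:26 on Jun 16.

20:26 on June 16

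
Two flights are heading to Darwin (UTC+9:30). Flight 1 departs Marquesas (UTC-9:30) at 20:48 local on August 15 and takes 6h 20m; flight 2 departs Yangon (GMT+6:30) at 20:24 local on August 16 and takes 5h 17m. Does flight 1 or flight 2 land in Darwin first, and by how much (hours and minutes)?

the first, by 6 hours 33 minutes

Flight 1 in UTC: 20:48 + 9:30 = 06:18 on Aug 16.
+6 hours 20 minutes → arrive 12:38 UTC on Aug 16.
Flight 2 in UTC: 20:24 − 6:30 = 13:54 on Aug 16.
+5 hours and 17 minutes → arrive 19:11 UTC on Aug 16.
Flight 1 lands earlier by 6 hours 33 minutes.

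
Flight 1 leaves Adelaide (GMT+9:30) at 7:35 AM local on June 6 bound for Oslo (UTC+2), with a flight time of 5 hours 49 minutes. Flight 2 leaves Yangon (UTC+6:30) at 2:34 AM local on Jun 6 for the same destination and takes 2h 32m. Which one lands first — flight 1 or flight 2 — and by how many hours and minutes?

Flight 1 in UTC: 7:35 AM − 9:30 = 10:05 PM on Jun 5.
+5 hours 49 minutes → arrive 3:54 AM UTC on Jun 6.
Flight 2 in UTC: 2:34 AM − 6:30 = 8:04 PM on Jun 5.
+2 hours and 32 minutes → arrive 10:36 PM UTC on Jun 5.
Flight 2 lands earlier by 5 hours 18 minutes.

the second, by 5 hours 18 minutes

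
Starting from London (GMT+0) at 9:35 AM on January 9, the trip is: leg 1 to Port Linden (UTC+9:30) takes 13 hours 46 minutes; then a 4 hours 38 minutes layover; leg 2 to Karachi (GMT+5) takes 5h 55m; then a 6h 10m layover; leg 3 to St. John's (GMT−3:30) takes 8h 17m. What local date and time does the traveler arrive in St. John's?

London is at UTC+0, so departure is already 9:35 AM UTC on Jan 9.
Add 13 hours 46 minutes leg 1 → 11:21 PM UTC.
Add 4 hours 38 minutes layover in Port Linden → 3:59 AM UTC (Jan 10).
Add 5 hours 55 minutes leg 2 → 9:54 AM UTC.
Add 6 hours 10 minutes layover in Karachi → 4:04 PM UTC.
Add 8 hours 17 minutes leg 3 → 12:21 AM UTC (Jan 11).
St. John's is UTC−3:30, so local arrival = 12:21 AM − 3:30 = 8:51 PM on Jan 10.

8:51 PM on Jan 10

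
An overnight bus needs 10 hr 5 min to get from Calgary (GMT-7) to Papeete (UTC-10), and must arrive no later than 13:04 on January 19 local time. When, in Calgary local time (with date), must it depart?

05:59 on Jan 19

Target arrival in UTC: 13:04 + 10:00 = 23:04 on Jan 19.
Subtract 10 hours and 5 minutes → departure 12:59 UTC on Jan 19.
Calgary is UTC−7:00: 12:59 − 7:00 = 05:59 on Jan 19.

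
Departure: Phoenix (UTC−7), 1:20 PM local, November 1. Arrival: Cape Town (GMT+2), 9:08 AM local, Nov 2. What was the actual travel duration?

10 hours 48 minutes

Cape Town is 9:00 ahead of Phoenix.
Clock-face elapsed time (ignoring zones) is 19 hours 48 minutes.
Actual elapsed = 19 hours 48 minutes − 9:00 = 10 hours 48 minutes.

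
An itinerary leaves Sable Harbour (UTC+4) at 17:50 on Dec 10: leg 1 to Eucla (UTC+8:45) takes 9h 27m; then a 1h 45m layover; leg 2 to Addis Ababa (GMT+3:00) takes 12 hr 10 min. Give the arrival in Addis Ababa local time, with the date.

Convert departure to UTC: 17:50 − 4:00 = 13:50 UTC on Dec 10.
Add 9 hours and 27 minutes leg 1 → 23:17 UTC.
Add 1 hour and 45 minutes layover in Eucla → 01:02 UTC (Dec 11).
Add 12 hours 10 minutes leg 2 → 13:12 UTC.
Addis Ababa is UTC+3:00, so local arrival = 13:12 + 3:00 = 16:12 on Dec 11.

16:12 on December 11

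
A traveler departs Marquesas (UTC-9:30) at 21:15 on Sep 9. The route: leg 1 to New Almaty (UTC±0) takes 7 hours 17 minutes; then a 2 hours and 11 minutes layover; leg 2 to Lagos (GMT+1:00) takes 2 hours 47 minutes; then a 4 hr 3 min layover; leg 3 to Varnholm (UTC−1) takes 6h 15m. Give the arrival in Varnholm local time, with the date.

Convert departure to UTC: 21:15 + 9:30 = 06:45 UTC on Sep 10.
Add 7 hours 17 minutes leg 1 → 14:02 UTC.
Add 2 hours and 11 minutes layover in New Almaty → 16:13 UTC.
Add 2 hours 47 minutes leg 2 → 19:00 UTC.
Add 4 hours 3 minutes layover in Lagos → 23:03 UTC.
Add 6 hours 15 minutes leg 3 → 05:18 UTC (Sep 11).
Varnholm is UTC−1:00, so local arrival = 05:18 − 1:00 = 04:18 on Sep 11.

04:18 on September 11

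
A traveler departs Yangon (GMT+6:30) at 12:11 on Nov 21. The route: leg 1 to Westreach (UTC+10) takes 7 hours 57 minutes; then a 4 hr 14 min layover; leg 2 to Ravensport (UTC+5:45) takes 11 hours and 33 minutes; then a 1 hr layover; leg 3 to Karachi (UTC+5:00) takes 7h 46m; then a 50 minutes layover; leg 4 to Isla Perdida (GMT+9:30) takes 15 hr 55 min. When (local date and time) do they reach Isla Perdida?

Convert departure to UTC: 12:11 − 6:30 = 05:41 UTC on Nov 21.
Add 7 hours 57 minutes leg 1 → 13:38 UTC.
Add 4 hours and 14 minutes layover in Westreach → 17:52 UTC.
Add 11 hours and 33 minutes leg 2 → 05:25 UTC (Nov 22).
Add 1 hour layover in Ravensport → 06:25 UTC.
Add 7 hours and 46 minutes leg 3 → 14:11 UTC.
Add 50 minutes layover in Karachi → 15:01 UTC.
Add 15 hours 55 minutes leg 4 → 06:56 UTC (Nov 23).
Isla Perdida is UTC+9:30, so local arrival = 06:56 + 9:30 = 16:26 on Nov 23.

16:26 on November 23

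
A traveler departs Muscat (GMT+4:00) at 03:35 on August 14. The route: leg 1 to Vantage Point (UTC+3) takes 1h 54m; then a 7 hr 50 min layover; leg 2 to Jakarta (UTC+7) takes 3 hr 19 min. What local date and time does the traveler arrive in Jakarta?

19:38 on August 14

Convert departure to UTC: 03:35 − 4:00 = 23:35 UTC on Aug 13.
Add 1 hour and 54 minutes leg 1 → 01:29 UTC (Aug 14).
Add 7 hours and 50 minutes layover in Vantage Point → 09:19 UTC.
Add 3 hours and 19 minutes leg 2 → 12:38 UTC.
Jakarta is UTC+7:00, so local arrival = 12:38 + 7:00 = 19:38 on Aug 14.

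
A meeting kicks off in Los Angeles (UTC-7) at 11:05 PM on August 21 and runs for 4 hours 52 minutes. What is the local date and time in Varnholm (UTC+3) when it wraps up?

Convert start to UTC: 11:05 PM + 7:00 = 6:05 AM UTC on Aug 22.
Add 4 hours and 52 minutes duration → 10:57 AM UTC.
Varnholm is UTC+3:00, so local end time = 10:57 AM + 3:00 = 1:57 PM on Aug 22.

1:57 PM on August 22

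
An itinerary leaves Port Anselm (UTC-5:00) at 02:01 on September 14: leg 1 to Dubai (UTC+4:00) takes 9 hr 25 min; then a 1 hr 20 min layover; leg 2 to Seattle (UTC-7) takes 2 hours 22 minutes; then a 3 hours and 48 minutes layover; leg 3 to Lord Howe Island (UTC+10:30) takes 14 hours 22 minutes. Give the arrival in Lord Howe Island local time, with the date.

00:48 on September 16

Convert departure to UTC: 02:01 + 5:00 = 07:01 UTC on Sep 14.
Add 9 hours 25 minutes leg 1 → 16:26 UTC.
Add 1 hour and 20 minutes layover in Dubai → 17:46 UTC.
Add 2 hours and 22 minutes leg 2 → 20:08 UTC.
Add 3 hours and 48 minutes layover in Seattle → 23:56 UTC.
Add 14 hours 22 minutes leg 3 → 14:18 UTC (Sep 15).
Lord Howe Island is UTC+10:30, so local arrival = 14:18 + 10:30 = 00:48 on Sep 16.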